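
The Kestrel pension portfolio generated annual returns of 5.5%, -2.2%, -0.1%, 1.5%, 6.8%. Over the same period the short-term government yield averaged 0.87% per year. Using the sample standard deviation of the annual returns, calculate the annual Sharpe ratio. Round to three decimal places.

0.378

r̄ = (5.5 − 2.2 − 0.1 + 1.5 + 6.8) / 5 = 2.3000%
Σ(r − r̄)² = (5.5 − 2.3000)² + (-2.2 − 2.3000)² + … = 57.1400
σ = √[57.1400 / 4] = 3.7796%
Sharpe = (r̄ − rf) / σ = (2.3000 − 0.87) / 3.7796 = 1.4300 / 3.7796 = 0.3783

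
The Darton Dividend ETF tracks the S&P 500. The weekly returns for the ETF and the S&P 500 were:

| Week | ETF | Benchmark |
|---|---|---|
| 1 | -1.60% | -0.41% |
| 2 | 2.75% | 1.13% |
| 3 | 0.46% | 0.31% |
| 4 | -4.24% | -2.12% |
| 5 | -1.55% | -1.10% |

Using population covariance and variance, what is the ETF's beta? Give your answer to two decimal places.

2.03

r̄p = -0.8360%,  r̄m = -0.4380%
Cov = Σ(rp − r̄p)(rm − r̄m) / 5 = 2.5538
Var(rm) = Σ(rm − r̄m)² / 5 = 1.2573
β = Cov / Var = 2.5538 / 1.2573 = 2.0312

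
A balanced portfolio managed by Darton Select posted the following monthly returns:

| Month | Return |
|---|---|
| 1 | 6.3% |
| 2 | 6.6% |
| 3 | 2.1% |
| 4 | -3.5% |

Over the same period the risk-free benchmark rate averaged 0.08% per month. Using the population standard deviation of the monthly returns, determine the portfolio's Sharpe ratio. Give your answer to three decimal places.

0.684

r̄ = (6.3 + 6.6 + 2.1 − 3.5) / 4 = 11.50 / 4 = 2.8750%
Population σ = √[Σ(r − r̄)² / 4] = √[66.8475 / 4] = √16.7119 = 4.0880%
Sharpe = (r̄ − rf) / σ = (2.8750 − 0.08) / 4.0880 = 2.7950 / 4.0880 = 0.6837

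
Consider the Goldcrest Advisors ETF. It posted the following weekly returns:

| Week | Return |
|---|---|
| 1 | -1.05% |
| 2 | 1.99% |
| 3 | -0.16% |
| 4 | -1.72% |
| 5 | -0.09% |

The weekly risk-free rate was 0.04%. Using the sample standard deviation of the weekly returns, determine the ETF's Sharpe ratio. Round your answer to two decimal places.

-0.18

Mean return μ = -1.030 / 5 = -0.2060%
Sample std dev = √[7.8425 / 4] = 1.4002%
Sharpe = (μ − rf) / σ = (-0.2060 − 0.04) / 1.4002 = -0.2460 / 1.4002 = -0.1757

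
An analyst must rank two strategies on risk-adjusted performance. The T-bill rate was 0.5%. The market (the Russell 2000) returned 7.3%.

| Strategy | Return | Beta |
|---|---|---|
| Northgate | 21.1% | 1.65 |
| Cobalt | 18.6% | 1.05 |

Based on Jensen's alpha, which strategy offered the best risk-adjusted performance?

Cobalt

Northgate: α = 21.1% − [0.5% + 1.65 × (7.3% − 0.5%)] = 9.380
Cobalt: α = 18.6% − [0.5% + 1.05 × (7.3% − 0.5%)] = 10.960
Highest: Cobalt (10.960).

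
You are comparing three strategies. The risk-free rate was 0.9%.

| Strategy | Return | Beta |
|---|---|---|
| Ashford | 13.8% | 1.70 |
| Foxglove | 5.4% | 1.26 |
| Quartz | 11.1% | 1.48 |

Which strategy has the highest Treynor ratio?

Ashford

Ashford: Treynor = (13.8% − 0.9%) / 1.70 = 7.588
Foxglove: Treynor = (5.4% − 0.9%) / 1.26 = 3.571
Quartz: Treynor = (11.1% − 0.9%) / 1.48 = 6.892
Highest: Ashford (7.588).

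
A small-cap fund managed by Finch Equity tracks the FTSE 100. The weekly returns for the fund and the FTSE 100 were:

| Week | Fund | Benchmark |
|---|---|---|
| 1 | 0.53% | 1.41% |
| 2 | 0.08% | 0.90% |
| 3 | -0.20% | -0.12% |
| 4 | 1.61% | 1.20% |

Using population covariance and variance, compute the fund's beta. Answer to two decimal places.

r̄p = 0.5050%,  r̄m = 0.8475%
Cov = Σ(rp − r̄p)(rm − r̄m) / 4 = 0.2658
Var(rm) = Σ(rm − r̄m)² / 4 = 0.3449
β = Cov / Var = 0.2658 / 0.3449 = 0.7707

0.77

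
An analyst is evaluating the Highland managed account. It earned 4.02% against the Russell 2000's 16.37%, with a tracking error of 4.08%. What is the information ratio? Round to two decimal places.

IR = (Rp − Rb) / TE = (4.02% − 16.37%) / 4.08% = -12.35% / 4.08% = -3.0270

-3.03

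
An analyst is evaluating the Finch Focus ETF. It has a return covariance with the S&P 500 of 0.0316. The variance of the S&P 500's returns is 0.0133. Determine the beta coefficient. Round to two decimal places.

β = Cov(Rp, Rm) / Var(Rm) = 0.0316 / 0.0133 = 2.3759

2.38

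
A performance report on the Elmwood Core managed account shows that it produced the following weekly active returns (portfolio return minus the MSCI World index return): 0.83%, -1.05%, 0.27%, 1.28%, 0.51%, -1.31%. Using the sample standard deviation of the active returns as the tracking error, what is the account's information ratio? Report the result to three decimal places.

0.085

Mean return μ = 0.530 / 6 = 0.0883%
Sample std dev = √[5.4321 / 5] = 1.0423%
IR = μ / tracking error = 0.0883 / 1.0423 = 0.0847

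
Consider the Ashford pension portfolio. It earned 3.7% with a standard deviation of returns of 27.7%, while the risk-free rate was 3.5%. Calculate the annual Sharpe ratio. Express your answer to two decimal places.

Sharpe = (Rp − Rf) / σp = (3.7% − 3.5%) / 27.7% = 0.20% / 27.7% = 0.0072

0.01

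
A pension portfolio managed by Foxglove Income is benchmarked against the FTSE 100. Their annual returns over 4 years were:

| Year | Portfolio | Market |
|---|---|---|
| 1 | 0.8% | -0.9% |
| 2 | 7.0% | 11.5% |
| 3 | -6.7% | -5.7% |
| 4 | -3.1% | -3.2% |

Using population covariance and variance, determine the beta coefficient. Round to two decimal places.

r̄p = -0.5000%,  r̄m = 0.4250%
Cov = Σ(rp − r̄p)(rm − r̄m) / 4 = 32.1850
Var(rm) = Σ(rm − r̄m)² / 4 = 43.7669
β = Cov / Var = 32.1850 / 43.7669 = 0.7354

0.74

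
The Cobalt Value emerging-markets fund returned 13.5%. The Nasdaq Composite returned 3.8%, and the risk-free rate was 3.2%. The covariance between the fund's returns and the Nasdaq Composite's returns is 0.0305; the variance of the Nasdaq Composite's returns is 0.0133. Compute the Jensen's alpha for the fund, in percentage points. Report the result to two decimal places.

β = Cov / Var = 0.0305 / 0.0133 = 2.2932
E[R] = Rf + β(Rm − Rf) = 3.2% + 2.2932 × (3.8% − 3.2%) = 4.5759%
α = Rp − E[R] = 13.5% − 4.5759% = 8.9241

8.92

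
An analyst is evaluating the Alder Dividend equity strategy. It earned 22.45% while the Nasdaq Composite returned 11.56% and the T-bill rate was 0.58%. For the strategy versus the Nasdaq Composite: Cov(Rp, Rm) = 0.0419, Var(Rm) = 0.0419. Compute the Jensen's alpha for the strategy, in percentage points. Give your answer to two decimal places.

10.89

β = Cov / Var = 0.0419 / 0.0419 = 1.0000
E[R] = Rf + β(Rm − Rf) = 0.58% + 1.0000 × (11.56% − 0.58%) = 11.5600%
α = Rp − E[R] = 22.45% − 11.5600% = 10.8900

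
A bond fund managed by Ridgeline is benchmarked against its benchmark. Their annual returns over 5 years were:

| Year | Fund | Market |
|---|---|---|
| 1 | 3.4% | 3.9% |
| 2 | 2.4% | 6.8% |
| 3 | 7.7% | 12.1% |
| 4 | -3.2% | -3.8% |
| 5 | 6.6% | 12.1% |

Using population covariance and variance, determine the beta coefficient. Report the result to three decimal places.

r̄p = 3.3800%,  r̄m = 6.2200%
Cov = Σ(rp − r̄p)(rm − r̄m) / 5 = 21.9304
Var(rm) = Σ(rm − r̄m)² / 5 = 35.0536
β = Cov / Var = 21.9304 / 35.0536 = 0.6256

0.626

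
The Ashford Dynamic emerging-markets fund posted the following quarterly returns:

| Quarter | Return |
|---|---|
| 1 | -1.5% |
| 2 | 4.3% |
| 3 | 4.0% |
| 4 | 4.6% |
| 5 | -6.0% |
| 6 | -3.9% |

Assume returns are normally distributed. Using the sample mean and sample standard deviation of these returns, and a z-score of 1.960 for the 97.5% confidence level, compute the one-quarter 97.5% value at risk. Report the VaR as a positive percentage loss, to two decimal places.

8.89

r̄ = (-1.5 + 4.3 + 4 + 4.6 − 6 − 3.9) / 6 = 1.50 / 6 = 0.2500%
Σ(r − r̄)² = (-1.5 − 0.2500)² + (4.3 − 0.2500)² + (4 − 0.2500)² + … = 108.7350
σ = √[108.7350 / 5] = 4.6634%
VaR = −(r̄ − z·σ) = −(0.2500 − 1.960 × 4.6634) = −(-8.8903) = 8.8903%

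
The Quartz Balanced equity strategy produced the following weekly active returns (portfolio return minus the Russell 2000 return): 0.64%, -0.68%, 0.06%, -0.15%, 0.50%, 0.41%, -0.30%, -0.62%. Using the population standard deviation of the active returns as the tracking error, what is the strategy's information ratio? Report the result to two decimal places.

-0.04

r̄ = (0.64 − 0.68 + 0.06 − 0.15 + 0.5 + 0.41 − 0.3 − 0.62) / 8 = -0.140 / 8 = -0.0175%
Σ(r − r̄)² = (0.64 − (-0.0175))² + (-0.68 − (-0.0175))² + … = 1.7882
σ = √[1.7882 / 8] = 0.4728%
IR = r̄ / tracking error = -0.0175 / 0.4728 = -0.0370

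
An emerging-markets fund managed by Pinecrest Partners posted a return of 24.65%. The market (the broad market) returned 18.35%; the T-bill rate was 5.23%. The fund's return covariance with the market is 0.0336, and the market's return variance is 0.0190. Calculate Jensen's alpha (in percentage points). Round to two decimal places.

β = Cov / Var = 0.0336 / 0.0190 = 1.7684
E[R] = Rf + β(Rm − Rf) = 5.23% + 1.7684 × (18.35% − 5.23%) = 28.4314%
α = Rp − E[R] = 24.65% − 28.4314% = -3.7814

-3.78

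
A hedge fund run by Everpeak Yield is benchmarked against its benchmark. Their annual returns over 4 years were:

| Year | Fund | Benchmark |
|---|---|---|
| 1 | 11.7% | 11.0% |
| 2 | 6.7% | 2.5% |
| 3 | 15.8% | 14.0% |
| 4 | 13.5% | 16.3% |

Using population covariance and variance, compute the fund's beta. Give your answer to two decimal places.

r̄p = 11.9250%,  r̄m = 10.9500%
Cov = Σ(rp − r̄p)(rm − r̄m) / 4 = 16.0963
Var(rm) = Σ(rm − r̄m)² / 4 = 27.3325
β = Cov / Var = 16.0963 / 27.3325 = 0.5889

0.59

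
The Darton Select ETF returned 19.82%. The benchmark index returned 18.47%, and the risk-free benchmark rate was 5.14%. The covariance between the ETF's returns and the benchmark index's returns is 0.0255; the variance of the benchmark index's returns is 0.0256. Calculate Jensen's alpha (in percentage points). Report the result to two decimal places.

β = Cov / Var = 0.0255 / 0.0256 = 0.9961
E[R] = Rf + β(Rm − Rf) = 5.14% + 0.9961 × (18.47% − 5.14%) = 18.4180%
α = Rp − E[R] = 19.82% − 18.4180% = 1.4020

1.40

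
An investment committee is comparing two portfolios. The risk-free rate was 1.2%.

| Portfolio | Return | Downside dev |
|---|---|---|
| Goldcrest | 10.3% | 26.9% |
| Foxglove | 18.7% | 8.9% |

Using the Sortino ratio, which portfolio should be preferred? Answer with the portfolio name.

Goldcrest: Sortino ratio = (10.3% − 1.2%) / 26.9% = 0.338
Foxglove: Sortino ratio = (18.7% − 1.2%) / 8.9% = 1.966
Highest: Foxglove (1.966).

Foxglove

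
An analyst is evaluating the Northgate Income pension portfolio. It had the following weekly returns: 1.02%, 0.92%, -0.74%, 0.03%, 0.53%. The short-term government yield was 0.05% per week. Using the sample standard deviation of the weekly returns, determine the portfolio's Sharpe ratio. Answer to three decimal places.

0.417

Mean return r̄ = 1.760 / 5 = 0.3520%
Σ(r − r̄)² = (1.02 − 0.3520)² + (0.92 − 0.3520)² + (-0.74 − 0.3520)² + … = 2.0967
σ = √[2.0967 / 4] = 0.7240%
Sharpe = (r̄ − rf) / σ = (0.3520 − 0.05) / 0.7240 = 0.3020 / 0.7240 = 0.4171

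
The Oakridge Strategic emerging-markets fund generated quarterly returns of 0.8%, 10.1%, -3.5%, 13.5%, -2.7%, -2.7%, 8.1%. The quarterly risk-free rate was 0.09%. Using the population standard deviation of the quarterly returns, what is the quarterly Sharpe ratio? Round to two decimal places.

0.50

r̄ = (0.8 + 10.1 − 3.5 + 13.5 − 2.7 − 2.7 + 8.1) / 7 = 3.3714%
Σ(r − r̄)² = (0.8 − 3.3714)² + (10.1 − 3.3714)² + (-3.5 − 3.3714)² + … = 297.7743
σ = √[297.7743 / 7] = 6.5222%
Sharpe = (r̄ − rf) / σ = (3.3714 − 0.09) / 6.5222 = 3.2814 / 6.5222 = 0.5031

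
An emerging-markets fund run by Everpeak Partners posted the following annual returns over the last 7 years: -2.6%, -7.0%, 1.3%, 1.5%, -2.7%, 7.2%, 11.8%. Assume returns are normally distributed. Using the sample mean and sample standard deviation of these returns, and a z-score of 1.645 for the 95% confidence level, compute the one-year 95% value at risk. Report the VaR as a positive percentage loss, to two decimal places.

Mean return r̄ = 9.50 / 7 = 1.3571%
Σ(r − r̄)² = (-2.6 − 1.3571)² + (-7 − 1.3571)² + … = 245.1771
sample σ = √(245.1771 / 6) = √40.8629 = 6.3924%
VaR = −(r̄ − z·σ) = −(1.3571 − 1.645 × 6.3924) = −(-9.1584) = 9.1584%

9.16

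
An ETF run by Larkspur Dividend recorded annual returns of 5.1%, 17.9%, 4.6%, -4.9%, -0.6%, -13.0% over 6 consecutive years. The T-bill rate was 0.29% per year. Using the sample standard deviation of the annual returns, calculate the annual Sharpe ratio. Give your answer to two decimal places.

r̄ = (5.1 + 17.9 + 4.6 − 4.9 − 0.6 − 13) / 6 = 9.10 / 6 = 1.5167%
Sample std dev = √[547.1483 / 5] = 10.4609%
Sharpe = (r̄ − rf) / σ = (1.5167 − 0.29) / 10.4609 = 1.2267 / 10.4609 = 0.1173

0.12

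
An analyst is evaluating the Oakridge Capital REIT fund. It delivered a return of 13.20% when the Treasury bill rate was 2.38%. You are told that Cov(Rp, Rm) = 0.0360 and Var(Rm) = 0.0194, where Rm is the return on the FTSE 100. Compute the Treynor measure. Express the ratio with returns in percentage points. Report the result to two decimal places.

5.83

β = Cov / Var = 0.0360 / 0.0194 = 1.8557
Treynor = (Rp − Rf) / β = (13.20% − 2.38%) / 1.8557 = 10.82 / 1.8557 = 5.8307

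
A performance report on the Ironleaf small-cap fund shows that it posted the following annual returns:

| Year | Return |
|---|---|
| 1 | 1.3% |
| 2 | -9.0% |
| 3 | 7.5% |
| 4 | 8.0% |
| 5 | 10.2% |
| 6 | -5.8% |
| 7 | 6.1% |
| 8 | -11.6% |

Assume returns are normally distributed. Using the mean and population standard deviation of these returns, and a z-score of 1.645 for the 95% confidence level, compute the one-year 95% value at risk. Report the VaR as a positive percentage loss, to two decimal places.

r̄ = (1.3 − 9 + 7.5 + 8 + 10.2 − 5.8 + 6.1 − 11.6) / 8 = 0.8375%
Σ(r − r̄)² = 506.7788; population σ = √(506.7788/8) = 7.9591%
VaR = −(r̄ − z·σ) = −(0.8375 − 1.645 × 7.9591) = −(-12.2552) = 12.2552%

12.26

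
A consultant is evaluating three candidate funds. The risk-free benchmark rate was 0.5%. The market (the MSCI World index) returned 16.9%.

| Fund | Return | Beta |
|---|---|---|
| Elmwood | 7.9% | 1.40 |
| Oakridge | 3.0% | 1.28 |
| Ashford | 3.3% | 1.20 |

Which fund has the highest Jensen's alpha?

Elmwood: α = 7.9% − [0.5% + 1.40 × (16.9% − 0.5%)] = -15.560
Oakridge: α = 3.0% − [0.5% + 1.28 × (16.9% − 0.5%)] = -18.492
Ashford: α = 3.3% − [0.5% + 1.20 × (16.9% − 0.5%)] = -16.880
Highest: Elmwood (-15.560).

Elmwood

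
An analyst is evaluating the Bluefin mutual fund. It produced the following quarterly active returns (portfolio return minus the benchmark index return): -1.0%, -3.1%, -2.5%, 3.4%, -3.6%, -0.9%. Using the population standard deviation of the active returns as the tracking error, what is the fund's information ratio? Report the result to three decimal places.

-0.553

r̄ = (-1 − 3.1 − 2.5 + 3.4 − 3.6 − 0.9) / 6 = -7.70 / 6 = -1.2833%
Σ(r − r̄)² = 32.3083; population σ = √(32.3083/6) = 2.3205%
IR = r̄ / tracking error = -1.2833 / 2.3205 = -0.5530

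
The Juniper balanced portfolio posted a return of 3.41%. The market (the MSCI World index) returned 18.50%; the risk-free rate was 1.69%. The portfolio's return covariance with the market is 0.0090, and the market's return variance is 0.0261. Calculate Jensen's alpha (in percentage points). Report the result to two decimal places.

-4.08

β = Cov / Var = 0.0090 / 0.0261 = 0.3448
E[R] = Rf + β(Rm − Rf) = 1.69% + 0.3448 × (18.50% − 1.69%) = 7.4861%
α = Rp − E[R] = 3.41% − 7.4861% = -4.0761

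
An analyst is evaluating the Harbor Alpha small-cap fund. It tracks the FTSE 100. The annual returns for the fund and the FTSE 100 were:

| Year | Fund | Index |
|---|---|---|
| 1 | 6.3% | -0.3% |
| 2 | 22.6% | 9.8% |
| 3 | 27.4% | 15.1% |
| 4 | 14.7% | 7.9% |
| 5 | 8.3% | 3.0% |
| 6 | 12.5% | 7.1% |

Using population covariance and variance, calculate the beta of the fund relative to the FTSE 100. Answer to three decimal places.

1.473

r̄p = 15.3000%,  r̄m = 7.1000%
Cov = Σ(rp − r̄p)(rm − r̄m) / 6 = 35.2217
Var(rm) = Σ(rm − r̄m)² / 6 = 23.9167
β = Cov / Var = 35.2217 / 23.9167 = 1.4727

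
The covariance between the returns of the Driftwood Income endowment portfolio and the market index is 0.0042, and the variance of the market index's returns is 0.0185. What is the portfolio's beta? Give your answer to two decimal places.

β = Cov(Rp, Rm) / Var(Rm) = 0.0042 / 0.0185 = 0.2270

0.23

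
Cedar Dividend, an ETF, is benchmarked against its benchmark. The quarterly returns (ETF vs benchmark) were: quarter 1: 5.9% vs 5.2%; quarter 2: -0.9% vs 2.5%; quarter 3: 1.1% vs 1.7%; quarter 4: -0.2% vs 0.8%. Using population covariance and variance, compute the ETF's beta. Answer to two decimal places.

1.40

r̄p = 1.4750%,  r̄m = 2.5500%
Cov = Σ(rp − r̄p)(rm − r̄m) / 4 = 3.7738
Var(rm) = Σ(rm − r̄m)² / 4 = 2.7025
β = Cov / Var = 3.7738 / 2.7025 = 1.3964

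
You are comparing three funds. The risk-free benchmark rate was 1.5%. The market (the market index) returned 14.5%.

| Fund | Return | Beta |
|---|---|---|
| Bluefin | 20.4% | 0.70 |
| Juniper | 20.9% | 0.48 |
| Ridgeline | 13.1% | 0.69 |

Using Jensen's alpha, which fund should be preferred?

Bluefin: α = 20.4% − [1.5% + 0.70 × (14.5% − 1.5%)] = 9.800
Juniper: α = 20.9% − [1.5% + 0.48 × (14.5% − 1.5%)] = 13.160
Ridgeline: α = 13.1% − [1.5% + 0.69 × (14.5% − 1.5%)] = 2.630
Highest: Juniper (13.160).

Juniper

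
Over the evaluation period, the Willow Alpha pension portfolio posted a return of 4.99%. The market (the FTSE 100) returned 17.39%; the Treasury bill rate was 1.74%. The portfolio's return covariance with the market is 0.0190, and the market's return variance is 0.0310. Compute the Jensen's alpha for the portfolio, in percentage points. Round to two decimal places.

β = Cov / Var = 0.0190 / 0.0310 = 0.6129
E[R] = Rf + β(Rm − Rf) = 1.74% + 0.6129 × (17.39% − 1.74%) = 11.3319%
α = Rp − E[R] = 4.99% − 11.3319% = -6.3419

-6.34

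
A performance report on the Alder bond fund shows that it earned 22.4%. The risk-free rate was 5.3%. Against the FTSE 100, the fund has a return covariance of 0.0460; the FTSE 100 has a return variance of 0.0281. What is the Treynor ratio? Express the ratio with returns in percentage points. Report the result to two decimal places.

10.45

β = Cov / Var = 0.0460 / 0.0281 = 1.6370
Treynor = (Rp − Rf) / β = (22.4% − 5.3%) / 1.6370 = 17.10 / 1.6370 = 10.4459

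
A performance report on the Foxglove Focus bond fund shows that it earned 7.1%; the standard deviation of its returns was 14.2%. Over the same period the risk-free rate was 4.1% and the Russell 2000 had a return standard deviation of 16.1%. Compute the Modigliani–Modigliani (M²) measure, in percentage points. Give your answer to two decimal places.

7.50

Sharpe = (Rp − Rf) / σp = (7.1% − 4.1%) / 14.2% = 0.2113
M² = Rf + Sharpe × σm = 4.1% + 0.2113 × 16.1% = 7.5019%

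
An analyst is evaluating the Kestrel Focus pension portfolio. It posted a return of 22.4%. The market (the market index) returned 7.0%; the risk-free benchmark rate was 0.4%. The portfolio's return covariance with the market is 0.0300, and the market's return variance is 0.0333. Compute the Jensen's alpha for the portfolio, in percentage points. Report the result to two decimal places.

β = Cov / Var = 0.0300 / 0.0333 = 0.9009
E[R] = Rf + β(Rm − Rf) = 0.4% + 0.9009 × (7.0% − 0.4%) = 6.3459%
α = Rp − E[R] = 22.4% − 6.3459% = 16.0541

16.05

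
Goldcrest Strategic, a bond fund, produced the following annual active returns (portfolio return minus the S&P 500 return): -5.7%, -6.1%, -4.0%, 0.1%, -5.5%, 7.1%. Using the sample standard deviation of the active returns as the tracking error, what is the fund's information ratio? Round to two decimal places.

μ = (-5.7 − 6.1 − 4 + 0.1 − 5.5 + 7.1) / 6 = -2.3500%
Σ(r − μ)² = 133.2350; sample σ = √(133.2350/5) = 5.1621%
IR = μ / tracking error = -2.3500 / 5.1621 = -0.4552

-0.46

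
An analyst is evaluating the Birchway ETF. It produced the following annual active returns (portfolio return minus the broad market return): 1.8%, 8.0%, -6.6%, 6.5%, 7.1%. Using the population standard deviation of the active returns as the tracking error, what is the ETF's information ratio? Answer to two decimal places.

0.62

r̄ = (1.8 + 8 − 6.6 + 6.5 + 7.1) / 5 = 3.3600%
Population std dev = √[147.0120 / 5] = 5.4224%
IR = r̄ / tracking error = 3.3600 / 5.4224 = 0.6197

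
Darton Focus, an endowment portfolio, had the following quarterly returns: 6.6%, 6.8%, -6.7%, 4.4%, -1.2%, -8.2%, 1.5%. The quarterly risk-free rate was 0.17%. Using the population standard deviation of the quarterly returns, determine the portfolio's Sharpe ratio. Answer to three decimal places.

0.051

μ = (6.6 + 6.8 − 6.7 + 4.4 − 1.2 − 8.2 + 1.5) / 7 = 0.4571%
Σ(r − μ)² = (6.6 − 0.4571)² + (6.8 − 0.4571)² + (-6.7 − 0.4571)² + … = 223.5171
population σ = √(223.5171 / 7) = √31.9310 = 5.6508%
Sharpe = (μ − rf) / σ = (0.4571 − 0.17) / 5.6508 = 0.2871 / 5.6508 = 0.0508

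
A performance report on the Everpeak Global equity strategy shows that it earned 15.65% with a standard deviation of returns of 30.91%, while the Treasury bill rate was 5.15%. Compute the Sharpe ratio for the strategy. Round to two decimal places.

Sharpe = (Rp − Rf) / σp = (15.65% − 5.15%) / 30.91% = 10.50% / 30.91% = 0.3397

0.34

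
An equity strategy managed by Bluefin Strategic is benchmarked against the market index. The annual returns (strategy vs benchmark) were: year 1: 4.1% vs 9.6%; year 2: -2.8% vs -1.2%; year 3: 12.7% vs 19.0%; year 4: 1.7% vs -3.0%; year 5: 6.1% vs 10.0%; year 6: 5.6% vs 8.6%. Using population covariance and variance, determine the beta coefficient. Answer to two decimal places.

r̄p = 4.5667%,  r̄m = 7.1667%
Cov = Σ(rp − r̄p)(rm − r̄m) / 6 = 31.9522
Var(rm) = Σ(rm − r̄m)² / 6 = 54.8989
β = Cov / Var = 31.9522 / 54.8989 = 0.5820

0.58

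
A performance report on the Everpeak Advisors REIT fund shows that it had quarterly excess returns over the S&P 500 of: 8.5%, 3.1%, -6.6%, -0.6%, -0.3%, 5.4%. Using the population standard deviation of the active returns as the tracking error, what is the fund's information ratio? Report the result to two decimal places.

0.33

μ = (8.5 + 3.1 − 6.6 − 0.6 − 0.3 + 5.4) / 6 = 9.50 / 6 = 1.5833%
Σ(r − μ)² = 139.9883; population σ = √(139.9883/6) = 4.8303%
IR = μ / tracking error = 1.5833 / 4.8303 = 0.3278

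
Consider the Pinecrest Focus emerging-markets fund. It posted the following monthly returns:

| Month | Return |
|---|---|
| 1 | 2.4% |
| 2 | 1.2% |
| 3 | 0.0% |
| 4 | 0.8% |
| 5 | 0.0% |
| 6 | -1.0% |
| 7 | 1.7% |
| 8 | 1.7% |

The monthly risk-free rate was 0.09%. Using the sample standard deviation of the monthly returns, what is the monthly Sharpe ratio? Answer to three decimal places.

Mean return r̄ = 6.80 / 8 = 0.8500%
Σ(r − r̄)² = 8.8400; sample σ = √(8.8400/7) = 1.1238%
Sharpe = (r̄ − rf) / σ = (0.8500 − 0.09) / 1.1238 = 0.7600 / 1.1238 = 0.6763

0.676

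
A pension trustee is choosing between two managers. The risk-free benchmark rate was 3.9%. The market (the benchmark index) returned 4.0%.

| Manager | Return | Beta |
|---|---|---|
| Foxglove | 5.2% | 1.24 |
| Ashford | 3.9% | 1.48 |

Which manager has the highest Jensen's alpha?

Foxglove: α = 5.2% − [3.9% + 1.24 × (4.0% − 3.9%)] = 1.176
Ashford: α = 3.9% − [3.9% + 1.48 × (4.0% − 3.9%)] = -0.148
Highest: Foxglove (1.176).

Foxglove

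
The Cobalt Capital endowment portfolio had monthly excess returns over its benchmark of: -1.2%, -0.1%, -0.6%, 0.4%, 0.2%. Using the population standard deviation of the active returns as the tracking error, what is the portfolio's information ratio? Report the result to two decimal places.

-0.45

r̄ = (-1.2 − 0.1 − 0.6 + 0.4 + 0.2) / 5 = -0.2600%
Σ(r − r̄)² = 1.6720; population σ = √(1.6720/5) = 0.5783%
IR = r̄ / tracking error = -0.2600 / 0.5783 = -0.4496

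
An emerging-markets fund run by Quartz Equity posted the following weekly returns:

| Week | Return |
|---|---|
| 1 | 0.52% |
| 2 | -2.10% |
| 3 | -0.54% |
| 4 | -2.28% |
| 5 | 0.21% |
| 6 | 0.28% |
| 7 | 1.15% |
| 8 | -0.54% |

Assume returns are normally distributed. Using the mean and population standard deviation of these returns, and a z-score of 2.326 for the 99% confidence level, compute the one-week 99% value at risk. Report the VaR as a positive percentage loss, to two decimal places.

3.08

Mean return μ = -3.300 / 8 = -0.4125%
Σ(r − μ)² = (0.52 − (-0.4125))² + (-2.1 − (-0.4125))² + … = 10.5458
σ = √[10.5458 / 8] = 1.1481%
VaR = −(μ − z·σ) = −(-0.4125 − 2.326 × 1.1481) = −(-3.0830) = 3.0830%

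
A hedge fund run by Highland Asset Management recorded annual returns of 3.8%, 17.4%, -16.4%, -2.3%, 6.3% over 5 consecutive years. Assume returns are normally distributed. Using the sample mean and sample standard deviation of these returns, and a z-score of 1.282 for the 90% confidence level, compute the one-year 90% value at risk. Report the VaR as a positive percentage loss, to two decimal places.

14.14

μ = (3.8 + 17.4 − 16.4 − 2.3 + 6.3) / 5 = 8.80 / 5 = 1.7600%
Σ(r − μ)² = 615.6520; sample σ = √(615.6520/4) = 12.4062%
VaR = −(μ − z·σ) = −(1.7600 − 1.282 × 12.4062) = −(-14.1447) = 14.1447%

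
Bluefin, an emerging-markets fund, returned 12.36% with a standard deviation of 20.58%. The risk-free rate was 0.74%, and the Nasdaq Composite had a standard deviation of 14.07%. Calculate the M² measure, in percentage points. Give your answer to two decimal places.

Sharpe = (Rp − Rf) / σp = (12.36% − 0.74%) / 20.58% = 0.5646
M² = Rf + Sharpe × σm = 0.74% + 0.5646 × 14.07% = 8.6839%

8.68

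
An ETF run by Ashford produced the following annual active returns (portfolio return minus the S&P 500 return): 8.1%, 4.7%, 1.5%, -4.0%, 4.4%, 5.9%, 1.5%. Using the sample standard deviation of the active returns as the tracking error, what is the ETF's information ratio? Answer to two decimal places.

r̄ = (8.1 + 4.7 + 1.5 − 4 + 4.4 + 5.9 + 1.5) / 7 = 3.1571%
Σ(r − r̄)² = (8.1 − 3.1571)² + (4.7 − 3.1571)² + (1.5 − 3.1571)² + … = 92.5971
σ = √[92.5971 / 6] = 3.9285%
IR = r̄ / tracking error = 3.1571 / 3.9285 = 0.8036

0.80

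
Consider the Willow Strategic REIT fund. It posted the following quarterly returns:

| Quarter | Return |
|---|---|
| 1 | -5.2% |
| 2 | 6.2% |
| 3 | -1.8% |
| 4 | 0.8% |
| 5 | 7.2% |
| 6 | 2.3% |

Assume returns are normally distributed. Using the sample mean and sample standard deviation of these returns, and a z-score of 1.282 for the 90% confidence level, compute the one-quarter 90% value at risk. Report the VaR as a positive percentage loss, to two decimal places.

r̄ = (-5.2 + 6.2 − 1.8 + 0.8 + 7.2 + 2.3) / 6 = 1.5833%
Σ(r − r̄)² = (-5.2 − 1.5833)² + (6.2 − 1.5833)² + (-1.8 − 1.5833)² + … = 111.4483
σ = √[111.4483 / 5] = 4.7212%
VaR = −(r̄ − z·σ) = −(1.5833 − 1.282 × 4.7212) = −(-4.4693) = 4.4693%

4.47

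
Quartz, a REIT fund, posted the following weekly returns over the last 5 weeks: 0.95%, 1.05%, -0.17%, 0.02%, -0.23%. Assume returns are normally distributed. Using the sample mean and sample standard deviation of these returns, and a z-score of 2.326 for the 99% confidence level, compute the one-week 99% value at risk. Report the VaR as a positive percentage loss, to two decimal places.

1.13

r̄ = (0.95 + 1.05 − 0.17 + 0.02 − 0.23) / 5 = 0.3240%
Σ(r − r̄)² = (0.95 − 0.3240)² + (1.05 − 0.3240)² + (-0.17 − 0.3240)² + … = 1.5623
σ = √[1.5623 / 4] = 0.6250%
VaR = −(r̄ − z·σ) = −(0.3240 − 2.326 × 0.6250) = −(-1.1298) = 1.1298%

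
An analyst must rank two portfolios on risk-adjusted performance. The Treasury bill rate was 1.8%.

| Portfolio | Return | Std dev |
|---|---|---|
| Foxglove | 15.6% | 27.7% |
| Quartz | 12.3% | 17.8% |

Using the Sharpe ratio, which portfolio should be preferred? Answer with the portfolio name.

Quartz

Foxglove: Sharpe ratio = (15.6% − 1.8%) / 27.7% = 0.498
Quartz: Sharpe ratio = (12.3% − 1.8%) / 17.8% = 0.590
Highest: Quartz (0.590).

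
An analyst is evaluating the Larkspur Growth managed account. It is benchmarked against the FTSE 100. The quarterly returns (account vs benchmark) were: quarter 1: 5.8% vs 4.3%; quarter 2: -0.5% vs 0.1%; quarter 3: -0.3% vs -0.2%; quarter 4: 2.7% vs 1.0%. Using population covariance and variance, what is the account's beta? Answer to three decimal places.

1.380

r̄p = 1.9250%,  r̄m = 1.3000%
Cov = Σ(rp − r̄p)(rm − r̄m) / 4 = 4.4100
Var(rm) = Σ(rm − r̄m)² / 4 = 3.1950
β = Cov / Var = 4.4100 / 3.1950 = 1.3803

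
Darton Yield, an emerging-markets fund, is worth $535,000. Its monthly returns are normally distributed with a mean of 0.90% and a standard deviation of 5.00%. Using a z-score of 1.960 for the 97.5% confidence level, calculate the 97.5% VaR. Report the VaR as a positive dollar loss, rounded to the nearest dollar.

$47,615

Return at the 97.5% tail: μ − z·σ = 0.90% − 1.960 × 5.00% = 0.9 − 9.8000 = -8.9000%
VaR = −(-8.9000%) × $535,000 = 8.9000% × $535,000 = $47,615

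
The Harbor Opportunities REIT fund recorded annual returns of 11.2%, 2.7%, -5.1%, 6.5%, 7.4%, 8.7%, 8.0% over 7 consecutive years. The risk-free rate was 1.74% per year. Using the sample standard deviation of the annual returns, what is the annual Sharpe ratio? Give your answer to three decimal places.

μ = (11.2 + 2.7 − 5.1 + 6.5 + 7.4 + 8.7 + 8) / 7 = 39.40 / 7 = 5.6286%
Sample std dev = √[173.6743 / 6] = 5.3801%
Sharpe = (μ − rf) / σ = (5.6286 − 1.74) / 5.3801 = 3.8886 / 5.3801 = 0.7228

0.723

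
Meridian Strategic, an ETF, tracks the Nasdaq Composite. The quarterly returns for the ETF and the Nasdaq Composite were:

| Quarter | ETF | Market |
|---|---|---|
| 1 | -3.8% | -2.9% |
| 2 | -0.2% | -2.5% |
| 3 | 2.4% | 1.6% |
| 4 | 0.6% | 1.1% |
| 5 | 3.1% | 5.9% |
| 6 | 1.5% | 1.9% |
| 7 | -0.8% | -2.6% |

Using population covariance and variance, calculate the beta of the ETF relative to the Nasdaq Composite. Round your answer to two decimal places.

r̄p = 0.4000%,  r̄m = 0.3571%
Cov = Σ(rp − r̄p)(rm − r̄m) / 7 = 5.4629
Var(rm) = Σ(rm − r̄m)² / 7 = 8.9596
β = Cov / Var = 5.4629 / 8.9596 = 0.6097

0.61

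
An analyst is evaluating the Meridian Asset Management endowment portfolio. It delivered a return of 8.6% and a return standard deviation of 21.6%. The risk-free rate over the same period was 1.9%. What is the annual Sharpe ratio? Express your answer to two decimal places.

0.31

Sharpe = (Rp − Rf) / σp = (8.6% − 1.9%) / 21.6% = 6.70% / 21.6% = 0.3102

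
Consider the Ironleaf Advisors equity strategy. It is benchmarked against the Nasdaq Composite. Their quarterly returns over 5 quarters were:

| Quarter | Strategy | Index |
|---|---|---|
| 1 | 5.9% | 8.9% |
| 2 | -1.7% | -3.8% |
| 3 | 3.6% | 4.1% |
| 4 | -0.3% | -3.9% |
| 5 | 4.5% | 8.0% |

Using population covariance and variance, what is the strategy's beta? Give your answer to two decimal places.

r̄p = 2.4000%,  r̄m = 2.6600%
Cov = Σ(rp − r̄p)(rm − r̄m) / 5 = 15.7960
Var(rm) = Σ(rm − r̄m)² / 5 = 30.8584
β = Cov / Var = 15.7960 / 30.8584 = 0.5119

0.51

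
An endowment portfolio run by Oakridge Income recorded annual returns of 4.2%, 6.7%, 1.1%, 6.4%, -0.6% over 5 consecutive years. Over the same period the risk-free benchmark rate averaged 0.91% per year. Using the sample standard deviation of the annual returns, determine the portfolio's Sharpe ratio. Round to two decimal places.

r̄ = (4.2 + 6.7 + 1.1 + 6.4 − 0.6) / 5 = 3.5600%
Sample σ = √[Σ(r − r̄)² / 4] = √[41.6920 / 4] = √10.4230 = 3.2285%
Sharpe = (r̄ − rf) / σ = (3.5600 − 0.91) / 3.2285 = 2.6500 / 3.2285 = 0.8208

0.82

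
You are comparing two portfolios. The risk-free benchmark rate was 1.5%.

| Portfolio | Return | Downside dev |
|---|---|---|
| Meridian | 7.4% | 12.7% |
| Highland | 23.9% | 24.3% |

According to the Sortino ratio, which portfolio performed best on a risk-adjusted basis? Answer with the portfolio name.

Highland

Meridian: Sortino ratio = (7.4% − 1.5%) / 12.7% = 0.465
Highland: Sortino ratio = (23.9% − 1.5%) / 24.3% = 0.922
Highest: Highland (0.922).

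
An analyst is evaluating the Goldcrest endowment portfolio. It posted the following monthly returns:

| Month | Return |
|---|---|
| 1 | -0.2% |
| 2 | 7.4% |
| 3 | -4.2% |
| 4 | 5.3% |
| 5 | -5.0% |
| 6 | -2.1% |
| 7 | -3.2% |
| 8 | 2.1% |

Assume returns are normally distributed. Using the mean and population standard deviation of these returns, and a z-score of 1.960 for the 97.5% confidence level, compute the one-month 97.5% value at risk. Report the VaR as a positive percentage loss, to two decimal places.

8.32

Mean return r̄ = 0.10 / 8 = 0.0125%
Σ(r − r̄)² = (-0.2 − 0.0125)² + (7.4 − 0.0125)² + (-4.2 − 0.0125)² + … = 144.5888
population σ = √(144.5888 / 8) = √18.0736 = 4.2513%
VaR = −(r̄ − z·σ) = −(0.0125 − 1.960 × 4.2513) = −(-8.3200) = 8.3200%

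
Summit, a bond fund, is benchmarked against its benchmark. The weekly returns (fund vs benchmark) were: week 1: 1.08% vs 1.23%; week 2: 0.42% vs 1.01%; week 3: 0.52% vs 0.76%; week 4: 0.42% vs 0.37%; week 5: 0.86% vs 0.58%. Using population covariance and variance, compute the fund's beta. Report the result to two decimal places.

r̄p = 0.6600%,  r̄m = 0.7900%
Cov = Σ(rp − r̄p)(rm − r̄m) / 5 = 0.0390
Var(rm) = Σ(rm − r̄m)² / 5 = 0.0927
β = Cov / Var = 0.0390 / 0.0927 = 0.4207

0.42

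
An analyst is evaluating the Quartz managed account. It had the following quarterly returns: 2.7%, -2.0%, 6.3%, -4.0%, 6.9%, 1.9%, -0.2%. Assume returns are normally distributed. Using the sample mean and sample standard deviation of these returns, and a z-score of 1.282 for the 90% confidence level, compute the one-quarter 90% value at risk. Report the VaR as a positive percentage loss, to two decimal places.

μ = (2.7 − 2 + 6.3 − 4 + 6.9 + 1.9 − 0.2) / 7 = 1.6571%
Sample std dev = √[99.0171 / 6] = 4.0624%
VaR = −(μ − z·σ) = −(1.6571 − 1.282 × 4.0624) = −(-3.5509) = 3.5509%

3.55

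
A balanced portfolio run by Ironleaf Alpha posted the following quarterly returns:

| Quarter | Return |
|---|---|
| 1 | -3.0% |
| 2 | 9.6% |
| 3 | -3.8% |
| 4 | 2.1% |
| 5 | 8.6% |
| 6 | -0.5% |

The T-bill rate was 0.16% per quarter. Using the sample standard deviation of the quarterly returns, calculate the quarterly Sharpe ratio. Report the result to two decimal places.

0.35

μ = (-3 + 9.6 − 3.8 + 2.1 + 8.6 − 0.5) / 6 = 13.00 / 6 = 2.1667%
Σ(r − μ)² = (-3 − 2.1667)² + (9.6 − 2.1667)² + (-3.8 − 2.1667)² + … = 166.0533
sample σ = √(166.0533 / 5) = √33.2107 = 5.7629%
Sharpe = (μ − rf) / σ = (2.1667 − 0.16) / 5.7629 = 2.0067 / 5.7629 = 0.3482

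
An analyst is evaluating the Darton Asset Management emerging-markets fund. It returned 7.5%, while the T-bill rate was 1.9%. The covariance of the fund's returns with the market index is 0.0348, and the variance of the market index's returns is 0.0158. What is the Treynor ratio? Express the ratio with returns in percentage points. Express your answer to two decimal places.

β = Cov / Var = 0.0348 / 0.0158 = 2.2025
Treynor = (Rp − Rf) / β = (7.5% − 1.9%) / 2.2025 = 5.60 / 2.2025 = 2.5426

2.54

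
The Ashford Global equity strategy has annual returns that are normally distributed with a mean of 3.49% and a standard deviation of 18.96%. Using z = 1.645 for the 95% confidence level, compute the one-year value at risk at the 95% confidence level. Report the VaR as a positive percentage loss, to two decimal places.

VaR (as % loss) = −(μ − z·σ) = −(3.49% − 1.645 × 18.96%) = −(-27.6992%) = 27.6992%

27.70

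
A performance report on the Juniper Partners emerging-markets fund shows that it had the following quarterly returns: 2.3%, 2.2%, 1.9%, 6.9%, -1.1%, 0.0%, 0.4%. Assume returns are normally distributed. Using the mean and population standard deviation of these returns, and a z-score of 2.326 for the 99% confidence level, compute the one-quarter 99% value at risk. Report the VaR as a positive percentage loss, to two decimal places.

r̄ = (2.3 + 2.2 + 1.9 + 6.9 − 1.1 + 0 + 0.4) / 7 = 12.60 / 7 = 1.8000%
Population σ = √[Σ(r − r̄)² / 7] = √[40.0400 / 7] = √5.7200 = 2.3917%
VaR = −(r̄ − z·σ) = −(1.8000 − 2.326 × 2.3917) = −(-3.7631) = 3.7631%

3.76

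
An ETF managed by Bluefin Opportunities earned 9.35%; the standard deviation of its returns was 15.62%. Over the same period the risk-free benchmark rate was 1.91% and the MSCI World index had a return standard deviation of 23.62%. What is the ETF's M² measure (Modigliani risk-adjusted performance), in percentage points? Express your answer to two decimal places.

13.16

Sharpe = (Rp − Rf) / σp = (9.35% − 1.91%) / 15.62% = 0.4763
M² = Rf + Sharpe × σm = 1.91% + 0.4763 × 23.62% = 13.1602%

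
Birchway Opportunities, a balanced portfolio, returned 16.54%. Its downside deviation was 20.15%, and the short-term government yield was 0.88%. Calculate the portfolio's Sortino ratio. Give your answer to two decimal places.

Sortino = (Rp − Rf) / σd = (16.54% − 0.88%) / 20.15% = 15.66% / 20.15% = 0.7772

0.78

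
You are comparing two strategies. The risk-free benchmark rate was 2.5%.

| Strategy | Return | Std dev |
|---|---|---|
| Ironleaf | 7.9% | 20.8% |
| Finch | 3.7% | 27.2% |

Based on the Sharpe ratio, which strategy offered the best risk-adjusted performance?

Ironleaf

Ironleaf: Sharpe ratio = (7.9% − 2.5%) / 20.8% = 0.260
Finch: Sharpe ratio = (3.7% − 2.5%) / 27.2% = 0.044
Highest: Ironleaf (0.260).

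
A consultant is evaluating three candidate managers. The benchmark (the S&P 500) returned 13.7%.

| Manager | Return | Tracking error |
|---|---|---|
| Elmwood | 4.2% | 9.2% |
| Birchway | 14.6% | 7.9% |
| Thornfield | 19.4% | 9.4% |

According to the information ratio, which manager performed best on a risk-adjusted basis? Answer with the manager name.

Elmwood: IR = (4.2% − 13.7%) / 9.2% = -1.033
Birchway: IR = (14.6% − 13.7%) / 7.9% = 0.114
Thornfield: IR = (19.4% − 13.7%) / 9.4% = 0.606
Highest: Thornfield (0.606).

Thornfield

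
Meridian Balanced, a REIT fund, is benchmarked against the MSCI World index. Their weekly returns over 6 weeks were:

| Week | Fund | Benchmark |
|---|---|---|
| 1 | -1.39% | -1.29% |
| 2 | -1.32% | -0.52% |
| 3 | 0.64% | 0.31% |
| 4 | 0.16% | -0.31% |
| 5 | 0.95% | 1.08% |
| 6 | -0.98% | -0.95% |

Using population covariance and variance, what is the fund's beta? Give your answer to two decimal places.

1.09

r̄p = -0.3233%,  r̄m = -0.2800%
Cov = Σ(rp − r̄p)(rm − r̄m) / 6 = 0.6737
Var(rm) = Σ(rm − r̄m)² / 6 = 0.6209
β = Cov / Var = 0.6737 / 0.6209 = 1.0850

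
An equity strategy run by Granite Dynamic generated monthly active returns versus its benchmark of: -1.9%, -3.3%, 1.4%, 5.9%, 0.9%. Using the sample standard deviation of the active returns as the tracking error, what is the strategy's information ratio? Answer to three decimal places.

0.169

r̄ = (-1.9 − 3.3 + 1.4 + 5.9 + 0.9) / 5 = 0.6000%
Sample σ = √[Σ(r − r̄)² / 4] = √[50.2800 / 4] = √12.5700 = 3.5454%
IR = r̄ / tracking error = 0.6000 / 3.5454 = 0.1692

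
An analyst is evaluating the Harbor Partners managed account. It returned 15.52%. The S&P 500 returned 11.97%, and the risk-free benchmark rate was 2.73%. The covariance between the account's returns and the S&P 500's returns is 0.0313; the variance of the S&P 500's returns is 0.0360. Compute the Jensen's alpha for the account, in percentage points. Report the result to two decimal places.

β = Cov / Var = 0.0313 / 0.0360 = 0.8694
E[R] = Rf + β(Rm − Rf) = 2.73% + 0.8694 × (11.97% − 2.73%) = 10.7633%
α = Rp − E[R] = 15.52% − 10.7633% = 4.7567

4.76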